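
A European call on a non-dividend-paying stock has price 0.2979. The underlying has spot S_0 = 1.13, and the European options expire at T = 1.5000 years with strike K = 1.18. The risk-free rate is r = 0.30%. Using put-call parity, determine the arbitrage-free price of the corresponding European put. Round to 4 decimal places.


Put-call parity: C - P = S_0 * exp(-qT) - K * exp(-rT).
S_0 * exp(-qT) = 1.1300 * 1.00000000 = 1.13000000
K * exp(-rT) = 1.1800 * 0.99551011 = 1.17470193
P = C - S*exp(-qT) + K*exp(-rT)
P = 0.2979 - 1.13000000 + 1.17470193 = 0.3426

Answer: Put price = 0.3426


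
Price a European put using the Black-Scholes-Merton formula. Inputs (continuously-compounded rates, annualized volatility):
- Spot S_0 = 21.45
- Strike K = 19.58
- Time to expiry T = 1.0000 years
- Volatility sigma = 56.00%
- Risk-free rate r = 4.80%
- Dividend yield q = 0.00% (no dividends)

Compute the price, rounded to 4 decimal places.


Answer: Price = 3.1612

Derivation:
d1 = (ln(S/K) + (r - q + 0.5*sigma^2) * T) / (sigma * sqrt(T)) = 0.52860001
d2 = d1 - sigma * sqrt(T) = -0.03139999
exp(-rT) = 0.95313379; exp(-qT) = 1.00000000
P = K * exp(-rT) * N(-d2) - S_0 * exp(-qT) * N(-d1)
N(-d1) = 0.29854148; N(-d2) = 0.51252472
P = 19.5800 * 0.95313379 * 0.51252472 - 21.4500 * 1.00000000 * 0.29854148 = 3.1612


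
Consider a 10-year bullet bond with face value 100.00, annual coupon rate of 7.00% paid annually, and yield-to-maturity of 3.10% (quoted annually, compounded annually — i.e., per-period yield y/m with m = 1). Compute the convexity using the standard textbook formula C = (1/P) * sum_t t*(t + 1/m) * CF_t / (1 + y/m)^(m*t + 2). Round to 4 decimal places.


Answer: Convexity = 74.5138

Derivation:
Coupon per period c = face * coupon_rate / m = 7.000000
Periods per year m = 1; per-period yield y/m = 0.031000
Number of cashflows N = 10
Cashflows (t years, CF_t, discount factor 1/(1+y/m)^(m*t), PV):
  t = 1.0000: CF_t = 7.000000, DF = 0.969932, PV = 6.789525
  t = 2.0000: CF_t = 7.000000, DF = 0.940768, PV = 6.585378
  t = 3.0000: CF_t = 7.000000, DF = 0.912481, PV = 6.387370
  t = 4.0000: CF_t = 7.000000, DF = 0.885045, PV = 6.195315
  t = 5.0000: CF_t = 7.000000, DF = 0.858434, PV = 6.009035
  t = 6.0000: CF_t = 7.000000, DF = 0.832622, PV = 5.828356
  t = 7.0000: CF_t = 7.000000, DF = 0.807587, PV = 5.653109
  t = 8.0000: CF_t = 7.000000, DF = 0.783305, PV = 5.483132
  t = 9.0000: CF_t = 7.000000, DF = 0.759752, PV = 5.318266
  t = 10.0000: CF_t = 107.000000, DF = 0.736908, PV = 78.849170
Price P = sum_t PV_t = 133.098655
Convexity numerator sum_t t*(t + 1/m) * CF_t / (1+y/m)^(m*t + 2):
  t = 1.0000: term = 12.774739
  t = 2.0000: term = 37.171889
  t = 3.0000: term = 72.108417
  t = 4.0000: term = 116.567114
  t = 5.0000: term = 169.593279
  t = 6.0000: term = 230.291553
  t = 7.0000: term = 297.822894
  t = 8.0000: term = 371.401697
  t = 9.0000: term = 450.293037
  t = 10.0000: term = 8159.667828
Convexity = (1/P) * sum = 9917.692447 / 133.098655 = 74.513844


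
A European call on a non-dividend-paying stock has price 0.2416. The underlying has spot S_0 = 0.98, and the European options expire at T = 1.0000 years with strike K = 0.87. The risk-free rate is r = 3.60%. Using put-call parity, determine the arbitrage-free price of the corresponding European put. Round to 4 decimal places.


Put-call parity: C - P = S_0 * exp(-qT) - K * exp(-rT).
S_0 * exp(-qT) = 0.9800 * 1.00000000 = 0.98000000
K * exp(-rT) = 0.8700 * 0.96464029 = 0.83923706
P = C - S*exp(-qT) + K*exp(-rT)
P = 0.2416 - 0.98000000 + 0.83923706 = 0.1008

Answer: Put price = 0.1008


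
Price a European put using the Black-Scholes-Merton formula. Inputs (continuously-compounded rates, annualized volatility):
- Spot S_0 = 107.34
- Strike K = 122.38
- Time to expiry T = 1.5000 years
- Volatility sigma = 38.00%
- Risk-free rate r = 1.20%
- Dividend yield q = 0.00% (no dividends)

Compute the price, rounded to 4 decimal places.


d1 = (ln(S/K) + (r - q + 0.5*sigma^2) * T) / (sigma * sqrt(T)) = -0.01037722
d2 = d1 - sigma * sqrt(T) = -0.47578027
exp(-rT) = 0.98216103; exp(-qT) = 1.00000000
P = K * exp(-rT) * N(-d2) - S_0 * exp(-qT) * N(-d1)
N(-d1) = 0.50413984; N(-d2) = 0.68288454
P = 122.3800 * 0.98216103 * 0.68288454 - 107.3400 * 1.00000000 * 0.50413984 = 27.9662

Answer: Price = 27.9662


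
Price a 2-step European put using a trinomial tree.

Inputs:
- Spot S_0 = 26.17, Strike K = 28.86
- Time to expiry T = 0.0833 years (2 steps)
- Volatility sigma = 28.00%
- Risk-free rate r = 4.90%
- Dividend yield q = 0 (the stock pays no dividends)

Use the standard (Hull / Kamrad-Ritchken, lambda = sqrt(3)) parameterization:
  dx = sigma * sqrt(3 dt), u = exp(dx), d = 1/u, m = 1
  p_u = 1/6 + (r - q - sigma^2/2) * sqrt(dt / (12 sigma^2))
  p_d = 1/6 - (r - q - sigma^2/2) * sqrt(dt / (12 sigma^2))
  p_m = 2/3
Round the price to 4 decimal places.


Answer: Price = V(0,0) = 2.6659

Derivation:
dt = T/N = 0.041650; dx = sigma*sqrt(3*dt) = 0.098975
u = exp(dx) = 1.104039; d = 1/u = 0.905765
p_u = 0.168729, p_m = 0.666667, p_d = 0.164605
Discount per step: exp(-r*dt) = 0.997961
Stock lattice S(k, j) with j the centered position index:
  k=0: S(0,+0) = 26.1700
  k=1: S(1,-1) = 23.7039; S(1,+0) = 26.1700; S(1,+1) = 28.8927
  k=2: S(2,-2) = 21.4701; S(2,-1) = 23.7039; S(2,+0) = 26.1700; S(2,+1) = 28.8927; S(2,+2) = 31.8987
Terminal payoffs V(N, j) = max(K - S_T, 0):
  V(2,-2) = 7.389854; V(2,-1) = 5.156124; V(2,+0) = 2.690000; V(2,+1) = 0.000000; V(2,+2) = 0.000000
Backward induction: V(k, j) = exp(-r*dt) * [p_u * V(k+1, j+1) + p_m * V(k+1, j) + p_d * V(k+1, j-1)]
  V(1,-1) = exp(-r*dt) * [p_u*2.690000 + p_m*5.156124 + p_d*7.389854] = 5.097287
  V(1,+0) = exp(-r*dt) * [p_u*0.000000 + p_m*2.690000 + p_d*5.156124] = 2.636669
  V(1,+1) = exp(-r*dt) * [p_u*0.000000 + p_m*0.000000 + p_d*2.690000] = 0.441884
  V(0,+0) = exp(-r*dt) * [p_u*0.441884 + p_m*2.636669 + p_d*5.097287] = 2.665929


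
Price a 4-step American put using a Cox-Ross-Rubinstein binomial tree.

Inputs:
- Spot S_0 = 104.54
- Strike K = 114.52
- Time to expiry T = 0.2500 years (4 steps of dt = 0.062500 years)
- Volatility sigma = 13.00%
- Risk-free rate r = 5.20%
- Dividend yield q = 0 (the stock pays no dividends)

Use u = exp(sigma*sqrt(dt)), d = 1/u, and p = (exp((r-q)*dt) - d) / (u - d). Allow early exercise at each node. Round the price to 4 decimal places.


dt = T/N = 0.062500
u = exp(sigma*sqrt(dt)) = 1.033034; d = 1/u = 0.968022
p = (exp((r-q)*dt) - d) / (u - d) = 0.541948
Discount per step: exp(-r*dt) = 0.996755
Stock lattice S(k, i) with i counting down-moves:
  k=0: S(0,0) = 104.5400
  k=1: S(1,0) = 107.9934; S(1,1) = 101.1971
  k=2: S(2,0) = 111.5608; S(2,1) = 104.5400; S(2,2) = 97.9610
  k=3: S(3,0) = 115.2461; S(3,1) = 107.9934; S(3,2) = 101.1971; S(3,3) = 94.8285
  k=4: S(4,0) = 119.0531; S(4,1) = 111.5608; S(4,2) = 104.5400; S(4,3) = 97.9610; S(4,4) = 91.7961
Terminal payoffs V(N, i) = max(K - S_T, 0):
  V(4,0) = 0.000000; V(4,1) = 2.959196; V(4,2) = 9.980000; V(4,3) = 16.558967; V(4,4) = 22.723904
Backward induction: V(k, i) = exp(-r*dt) * [p * V(k+1, i) + (1-p) * V(k+1, i+1)]; then take max(V_cont, immediate exercise) for American.
  V(3,0) = exp(-r*dt) * [p*0.000000 + (1-p)*2.959196] = 1.351067; exercise = 0.000000; V(3,0) = max -> 1.351067
  V(3,1) = exp(-r*dt) * [p*2.959196 + (1-p)*9.980000] = 6.155051; exercise = 6.526637; V(3,1) = max -> 6.526637
  V(3,2) = exp(-r*dt) * [p*9.980000 + (1-p)*16.558967] = 12.951347; exercise = 13.322933; V(3,2) = max -> 13.322933
  V(3,3) = exp(-r*dt) * [p*16.558967 + (1-p)*22.723904] = 19.319935; exercise = 19.691521; V(3,3) = max -> 19.691521
  V(2,0) = exp(-r*dt) * [p*1.351067 + (1-p)*6.526637] = 3.709670; exercise = 2.959196; V(2,0) = max -> 3.709670
  V(2,1) = exp(-r*dt) * [p*6.526637 + (1-p)*13.322933] = 9.608414; exercise = 9.980000; V(2,1) = max -> 9.980000
  V(2,2) = exp(-r*dt) * [p*13.322933 + (1-p)*19.691521] = 16.187382; exercise = 16.558967; V(2,2) = max -> 16.558967
  V(1,0) = exp(-r*dt) * [p*3.709670 + (1-p)*9.980000] = 6.560449; exercise = 6.526637; V(1,0) = max -> 6.560449
  V(1,1) = exp(-r*dt) * [p*9.980000 + (1-p)*16.558967] = 12.951347; exercise = 13.322933; V(1,1) = max -> 13.322933
  V(0,0) = exp(-r*dt) * [p*6.560449 + (1-p)*13.322933] = 9.626679; exercise = 9.980000; V(0,0) = max -> 9.980000

Answer: Price = V(0,0) = 9.9800


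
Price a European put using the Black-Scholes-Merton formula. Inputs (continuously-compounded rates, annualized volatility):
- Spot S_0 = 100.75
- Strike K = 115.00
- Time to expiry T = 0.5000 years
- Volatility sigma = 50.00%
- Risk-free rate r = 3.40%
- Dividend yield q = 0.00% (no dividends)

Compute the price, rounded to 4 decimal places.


d1 = (ln(S/K) + (r - q + 0.5*sigma^2) * T) / (sigma * sqrt(T)) = -0.14931246
d2 = d1 - sigma * sqrt(T) = -0.50286585
exp(-rT) = 0.98314368; exp(-qT) = 1.00000000
P = K * exp(-rT) * N(-d2) - S_0 * exp(-qT) * N(-d1)
N(-d1) = 0.55934646; N(-d2) = 0.69247071
P = 115.0000 * 0.98314368 * 0.69247071 - 100.7500 * 1.00000000 * 0.55934646 = 21.9376

Answer: Price = 21.9376


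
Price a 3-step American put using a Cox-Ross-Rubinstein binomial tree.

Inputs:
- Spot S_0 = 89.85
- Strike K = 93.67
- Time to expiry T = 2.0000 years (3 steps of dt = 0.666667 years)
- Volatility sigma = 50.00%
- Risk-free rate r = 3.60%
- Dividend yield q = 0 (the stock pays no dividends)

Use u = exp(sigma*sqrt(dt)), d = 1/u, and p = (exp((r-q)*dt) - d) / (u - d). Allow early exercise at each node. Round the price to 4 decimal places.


Answer: Price = V(0,0) = 25.6525

Derivation:
dt = T/N = 0.666667
u = exp(sigma*sqrt(dt)) = 1.504181; d = 1/u = 0.664814
p = (exp((r-q)*dt) - d) / (u - d) = 0.428271
Discount per step: exp(-r*dt) = 0.976286
Stock lattice S(k, i) with i counting down-moves:
  k=0: S(0,0) = 89.8500
  k=1: S(1,0) = 135.1506; S(1,1) = 59.7335
  k=2: S(2,0) = 203.2909; S(2,1) = 89.8500; S(2,2) = 39.7117
  k=3: S(3,0) = 305.7863; S(3,1) = 135.1506; S(3,2) = 59.7335; S(3,3) = 26.4009
Terminal payoffs V(N, i) = max(K - S_T, 0):
  V(3,0) = 0.000000; V(3,1) = 0.000000; V(3,2) = 33.936481; V(3,3) = 67.269136
Backward induction: V(k, i) = exp(-r*dt) * [p * V(k+1, i) + (1-p) * V(k+1, i+1)]; then take max(V_cont, immediate exercise) for American.
  V(2,0) = exp(-r*dt) * [p*0.000000 + (1-p)*0.000000] = 0.000000; exercise = 0.000000; V(2,0) = max -> 0.000000
  V(2,1) = exp(-r*dt) * [p*0.000000 + (1-p)*33.936481] = 18.942352; exercise = 3.820000; V(2,1) = max -> 18.942352
  V(2,2) = exp(-r*dt) * [p*33.936481 + (1-p)*67.269136] = 51.737015; exercise = 53.958333; V(2,2) = max -> 53.958333
  V(1,0) = exp(-r*dt) * [p*0.000000 + (1-p)*18.942352] = 10.573067; exercise = 0.000000; V(1,0) = max -> 10.573067
  V(1,1) = exp(-r*dt) * [p*18.942352 + (1-p)*53.958333] = 38.038044; exercise = 33.936481; V(1,1) = max -> 38.038044
  V(0,0) = exp(-r*dt) * [p*10.573067 + (1-p)*38.038044] = 25.652482; exercise = 3.820000; V(0,0) = max -> 25.652482


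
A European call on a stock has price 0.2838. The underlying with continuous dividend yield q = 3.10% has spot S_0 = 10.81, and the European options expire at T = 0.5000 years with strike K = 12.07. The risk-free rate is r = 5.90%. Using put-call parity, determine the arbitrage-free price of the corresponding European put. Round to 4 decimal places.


Put-call parity: C - P = S_0 * exp(-qT) - K * exp(-rT).
S_0 * exp(-qT) = 10.8100 * 0.98461951 = 10.64373687
K * exp(-rT) = 12.0700 * 0.97093088 = 11.71913569
P = C - S*exp(-qT) + K*exp(-rT)
P = 0.2838 - 10.64373687 + 11.71913569 = 1.3592

Answer: Put price = 1.3592


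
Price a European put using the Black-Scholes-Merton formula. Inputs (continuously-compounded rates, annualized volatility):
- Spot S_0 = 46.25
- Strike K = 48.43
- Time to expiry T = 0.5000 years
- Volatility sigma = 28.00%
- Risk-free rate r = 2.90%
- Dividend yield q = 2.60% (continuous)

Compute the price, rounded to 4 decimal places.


Answer: Price = 4.8147

Derivation:
d1 = (ln(S/K) + (r - q + 0.5*sigma^2) * T) / (sigma * sqrt(T)) = -0.12605690
d2 = d1 - sigma * sqrt(T) = -0.32404680
exp(-rT) = 0.98560462; exp(-qT) = 0.98708414
P = K * exp(-rT) * N(-d2) - S_0 * exp(-qT) * N(-d1)
N(-d1) = 0.55015656; N(-d2) = 0.62704870
P = 48.4300 * 0.98560462 * 0.62704870 - 46.2500 * 0.98708414 * 0.55015656 = 4.8147


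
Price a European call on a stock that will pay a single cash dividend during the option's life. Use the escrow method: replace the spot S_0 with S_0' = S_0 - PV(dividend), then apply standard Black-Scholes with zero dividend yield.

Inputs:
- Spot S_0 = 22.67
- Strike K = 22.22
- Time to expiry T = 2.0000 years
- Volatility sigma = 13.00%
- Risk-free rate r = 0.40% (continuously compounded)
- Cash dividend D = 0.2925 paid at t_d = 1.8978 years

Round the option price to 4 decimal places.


Answer: Price = 1.8007

Derivation:
PV(D) = D * exp(-r * t_d) = 0.2925 * 0.99243754 = 0.29028798
S_0' = S_0 - PV(D) = 22.6700 - 0.29028798 = 22.37971202
d1 = (ln(S_0'/K) + (r + sigma^2/2)*T) / (sigma*sqrt(T)) = 0.17439457
d2 = d1 - sigma*sqrt(T) = -0.00945320
exp(-rT) = 0.99203191
N(d1) = 0.56922231; N(d2) = 0.49622878
C = S_0' * N(d1) - K * exp(-rT) * N(d2) = 22.37971202 * 0.56922231 - 22.2200 * 0.99203191 * 0.49622878 = 1.8007


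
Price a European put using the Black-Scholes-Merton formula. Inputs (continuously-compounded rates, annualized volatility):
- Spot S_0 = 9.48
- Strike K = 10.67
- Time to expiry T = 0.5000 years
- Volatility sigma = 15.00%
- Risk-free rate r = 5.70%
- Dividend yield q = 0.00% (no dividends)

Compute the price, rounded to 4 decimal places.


d1 = (ln(S/K) + (r - q + 0.5*sigma^2) * T) / (sigma * sqrt(T)) = -0.79315460
d2 = d1 - sigma * sqrt(T) = -0.89922061
exp(-rT) = 0.97190229; exp(-qT) = 1.00000000
P = K * exp(-rT) * N(-d2) - S_0 * exp(-qT) * N(-d1)
N(-d1) = 0.78615612; N(-d2) = 0.81573242
P = 10.6700 * 0.97190229 * 0.81573242 - 9.4800 * 1.00000000 * 0.78615612 = 1.0065

Answer: Price = 1.0065


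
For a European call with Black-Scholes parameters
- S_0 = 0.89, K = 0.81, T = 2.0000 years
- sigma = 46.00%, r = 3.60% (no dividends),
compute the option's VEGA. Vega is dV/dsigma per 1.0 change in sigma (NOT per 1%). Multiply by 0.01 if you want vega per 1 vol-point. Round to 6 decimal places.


d1 = 0.5807302209; d2 = -0.0698080178
phi(d1) = 0.3370370790; exp(-qT) = 1.0000000000; exp(-rT) = 0.9305308958
Vega = S * exp(-qT) * phi(d1) * sqrt(T) = 0.8900 * 1.0000000000 * 0.3370370790 * 1.4142135624 = 0.424212

Answer: Vega = 0.424212


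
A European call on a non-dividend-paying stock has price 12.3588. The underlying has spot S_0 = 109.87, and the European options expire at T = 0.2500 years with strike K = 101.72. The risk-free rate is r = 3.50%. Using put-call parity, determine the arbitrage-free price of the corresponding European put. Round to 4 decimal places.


Put-call parity: C - P = S_0 * exp(-qT) - K * exp(-rT).
S_0 * exp(-qT) = 109.8700 * 1.00000000 = 109.87000000
K * exp(-rT) = 101.7200 * 0.99128817 = 100.83383264
P = C - S*exp(-qT) + K*exp(-rT)
P = 12.3588 - 109.87000000 + 100.83383264 = 3.3226

Answer: Put price = 3.3226


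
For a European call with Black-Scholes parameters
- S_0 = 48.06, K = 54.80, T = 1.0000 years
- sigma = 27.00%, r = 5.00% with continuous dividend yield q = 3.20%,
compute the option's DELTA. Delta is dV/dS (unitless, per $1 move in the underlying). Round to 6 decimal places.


Answer: Delta = 0.375828

Derivation:
d1 = -0.2844072728; d2 = -0.5544072728
phi(d1) = 0.3831294790; exp(-qT) = 0.9685065821; exp(-rT) = 0.9512294245
N(d1) = 0.3880491431
Delta = exp(-qT) * N(d1) = 0.9685065821 * 0.3880491431 = 0.375828


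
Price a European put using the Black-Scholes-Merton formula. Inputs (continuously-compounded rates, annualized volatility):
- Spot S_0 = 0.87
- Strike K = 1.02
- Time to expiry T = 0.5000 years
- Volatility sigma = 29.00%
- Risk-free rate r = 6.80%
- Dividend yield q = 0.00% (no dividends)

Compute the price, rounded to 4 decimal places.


d1 = (ln(S/K) + (r - q + 0.5*sigma^2) * T) / (sigma * sqrt(T)) = -0.50735982
d2 = d1 - sigma * sqrt(T) = -0.71242078
exp(-rT) = 0.96657150; exp(-qT) = 1.00000000
P = K * exp(-rT) * N(-d2) - S_0 * exp(-qT) * N(-d1)
N(-d1) = 0.69404881; N(-d2) = 0.76189788
P = 1.0200 * 0.96657150 * 0.76189788 - 0.8700 * 1.00000000 * 0.69404881 = 0.1473

Answer: Price = 0.1473


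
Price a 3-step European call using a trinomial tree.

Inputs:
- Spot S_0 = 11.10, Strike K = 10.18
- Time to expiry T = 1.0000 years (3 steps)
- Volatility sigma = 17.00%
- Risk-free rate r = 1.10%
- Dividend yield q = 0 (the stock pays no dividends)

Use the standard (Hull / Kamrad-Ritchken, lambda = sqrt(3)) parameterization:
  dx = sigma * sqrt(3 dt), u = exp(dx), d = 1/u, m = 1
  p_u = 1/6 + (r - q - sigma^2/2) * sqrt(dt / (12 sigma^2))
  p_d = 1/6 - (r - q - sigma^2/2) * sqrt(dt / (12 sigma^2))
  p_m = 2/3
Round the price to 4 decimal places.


Answer: Price = V(0,0) = 1.3731

Derivation:
dt = T/N = 0.333333; dx = sigma*sqrt(3*dt) = 0.170000
u = exp(dx) = 1.185305; d = 1/u = 0.843665
p_u = 0.163284, p_m = 0.666667, p_d = 0.170049
Discount per step: exp(-r*dt) = 0.996340
Stock lattice S(k, j) with j the centered position index:
  k=0: S(0,+0) = 11.1000
  k=1: S(1,-1) = 9.3647; S(1,+0) = 11.1000; S(1,+1) = 13.1569
  k=2: S(2,-2) = 7.9007; S(2,-1) = 9.3647; S(2,+0) = 11.1000; S(2,+1) = 13.1569; S(2,+2) = 15.5949
  k=3: S(3,-3) = 6.6655; S(3,-2) = 7.9007; S(3,-1) = 9.3647; S(3,+0) = 11.1000; S(3,+1) = 13.1569; S(3,+2) = 15.5949; S(3,+3) = 18.4847
Terminal payoffs V(N, j) = max(S_T - K, 0):
  V(3,-3) = 0.000000; V(3,-2) = 0.000000; V(3,-1) = 0.000000; V(3,+0) = 0.920000; V(3,+1) = 2.976884; V(3,+2) = 5.414918; V(3,+3) = 8.304732
Backward induction: V(k, j) = exp(-r*dt) * [p_u * V(k+1, j+1) + p_m * V(k+1, j) + p_d * V(k+1, j-1)]
  V(2,-2) = exp(-r*dt) * [p_u*0.000000 + p_m*0.000000 + p_d*0.000000] = 0.000000
  V(2,-1) = exp(-r*dt) * [p_u*0.920000 + p_m*0.000000 + p_d*0.000000] = 0.149672
  V(2,+0) = exp(-r*dt) * [p_u*2.976884 + p_m*0.920000 + p_d*0.000000] = 1.095388
  V(2,+1) = exp(-r*dt) * [p_u*5.414918 + p_m*2.976884 + p_d*0.920000] = 3.014133
  V(2,+2) = exp(-r*dt) * [p_u*8.304732 + p_m*5.414918 + p_d*2.976884] = 5.452166
  V(1,-1) = exp(-r*dt) * [p_u*1.095388 + p_m*0.149672 + p_d*0.000000] = 0.277621
  V(1,+0) = exp(-r*dt) * [p_u*3.014133 + p_m*1.095388 + p_d*0.149672] = 1.243304
  V(1,+1) = exp(-r*dt) * [p_u*5.452166 + p_m*3.014133 + p_d*1.095388] = 3.074651
  V(0,+0) = exp(-r*dt) * [p_u*3.074651 + p_m*1.243304 + p_d*0.277621] = 1.373077


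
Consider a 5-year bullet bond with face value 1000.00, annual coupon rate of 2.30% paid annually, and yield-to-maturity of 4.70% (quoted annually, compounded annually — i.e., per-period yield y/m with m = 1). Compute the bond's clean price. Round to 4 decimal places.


Coupon per period c = face * coupon_rate / m = 23.000000
Periods per year m = 1; per-period yield y/m = 0.047000
Number of cashflows N = 5
Cashflows (t years, CF_t, discount factor 1/(1+y/m)^(m*t), PV):
  t = 1.0000: CF_t = 23.000000, DF = 0.955110, PV = 21.967526
  t = 2.0000: CF_t = 23.000000, DF = 0.912235, PV = 20.981400
  t = 3.0000: CF_t = 23.000000, DF = 0.871284, PV = 20.039542
  t = 4.0000: CF_t = 23.000000, DF = 0.832172, PV = 19.139964
  t = 5.0000: CF_t = 1023.000000, DF = 0.794816, PV = 813.096750
Price P = sum_t PV_t = 895.225183

Answer: Price = 895.2252


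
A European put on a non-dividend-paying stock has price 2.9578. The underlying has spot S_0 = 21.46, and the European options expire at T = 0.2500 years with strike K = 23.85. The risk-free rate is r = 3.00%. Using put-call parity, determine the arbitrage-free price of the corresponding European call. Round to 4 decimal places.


Put-call parity: C - P = S_0 * exp(-qT) - K * exp(-rT).
S_0 * exp(-qT) = 21.4600 * 1.00000000 = 21.46000000
K * exp(-rT) = 23.8500 * 0.99252805 = 23.67179411
C = P + S*exp(-qT) - K*exp(-rT)
C = 2.9578 + 21.46000000 - 23.67179411 = 0.7460

Answer: Call price = 0.7460


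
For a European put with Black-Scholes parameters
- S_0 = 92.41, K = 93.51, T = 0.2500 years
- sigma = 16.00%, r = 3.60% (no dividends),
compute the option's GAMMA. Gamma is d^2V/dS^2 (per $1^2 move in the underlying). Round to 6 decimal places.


Answer: Gamma = 0.053963

Derivation:
d1 = 0.0045851932; d2 = -0.0754148068
phi(d1) = 0.3989380867; exp(-qT) = 1.0000000000; exp(-rT) = 0.9910403788
Gamma = exp(-qT) * phi(d1) / (S * sigma * sqrt(T)) = 1.0000000000 * 0.3989380867 / (92.4100 * 0.1600 * 0.5000000000) = 0.053963


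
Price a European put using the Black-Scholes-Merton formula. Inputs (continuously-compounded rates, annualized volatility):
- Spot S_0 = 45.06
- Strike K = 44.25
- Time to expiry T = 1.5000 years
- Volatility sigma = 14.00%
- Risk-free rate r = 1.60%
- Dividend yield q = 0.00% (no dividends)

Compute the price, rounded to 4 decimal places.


Answer: Price = 2.1757

Derivation:
d1 = (ln(S/K) + (r - q + 0.5*sigma^2) * T) / (sigma * sqrt(T)) = 0.33149507
d2 = d1 - sigma * sqrt(T) = 0.16003078
exp(-rT) = 0.97628571; exp(-qT) = 1.00000000
P = K * exp(-rT) * N(-d2) - S_0 * exp(-qT) * N(-d1)
N(-d1) = 0.37013528; N(-d2) = 0.43642841
P = 44.2500 * 0.97628571 * 0.43642841 - 45.0600 * 1.00000000 * 0.37013528 = 2.1757


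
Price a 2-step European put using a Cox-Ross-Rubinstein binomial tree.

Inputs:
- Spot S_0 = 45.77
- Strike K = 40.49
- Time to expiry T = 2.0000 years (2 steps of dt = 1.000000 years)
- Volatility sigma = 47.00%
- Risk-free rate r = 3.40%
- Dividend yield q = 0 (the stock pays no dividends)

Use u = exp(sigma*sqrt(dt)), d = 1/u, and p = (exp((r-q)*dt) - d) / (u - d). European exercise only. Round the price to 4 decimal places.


dt = T/N = 1.000000
u = exp(sigma*sqrt(dt)) = 1.599994; d = 1/u = 0.625002
p = (exp((r-q)*dt) - d) / (u - d) = 0.420088
Discount per step: exp(-r*dt) = 0.966572
Stock lattice S(k, i) with i counting down-moves:
  k=0: S(0,0) = 45.7700
  k=1: S(1,0) = 73.2317; S(1,1) = 28.6064
  k=2: S(2,0) = 117.1703; S(2,1) = 45.7700; S(2,2) = 17.8790
Terminal payoffs V(N, i) = max(K - S_T, 0):
  V(2,0) = 0.000000; V(2,1) = 0.000000; V(2,2) = 22.610964
Backward induction: V(k, i) = exp(-r*dt) * [p * V(k+1, i) + (1-p) * V(k+1, i+1)].
  V(1,0) = exp(-r*dt) * [p*0.000000 + (1-p)*0.000000] = 0.000000
  V(1,1) = exp(-r*dt) * [p*0.000000 + (1-p)*22.610964] = 12.674044
  V(0,0) = exp(-r*dt) * [p*0.000000 + (1-p)*12.674044] = 7.104137

Answer: Price = V(0,0) = 7.1041


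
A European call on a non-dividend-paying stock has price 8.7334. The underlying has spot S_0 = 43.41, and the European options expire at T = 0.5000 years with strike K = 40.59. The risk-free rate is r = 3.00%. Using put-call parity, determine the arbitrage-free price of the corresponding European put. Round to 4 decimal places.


Put-call parity: C - P = S_0 * exp(-qT) - K * exp(-rT).
S_0 * exp(-qT) = 43.4100 * 1.00000000 = 43.41000000
K * exp(-rT) = 40.5900 * 0.98511194 = 39.98569363
P = C - S*exp(-qT) + K*exp(-rT)
P = 8.7334 - 43.41000000 + 39.98569363 = 5.3091

Answer: Put price = 5.3091


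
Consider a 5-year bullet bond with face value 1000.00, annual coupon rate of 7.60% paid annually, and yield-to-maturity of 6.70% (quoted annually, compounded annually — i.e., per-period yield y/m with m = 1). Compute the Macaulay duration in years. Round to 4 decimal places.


Answer: Macaulay duration = 4.3551 years

Derivation:
Coupon per period c = face * coupon_rate / m = 76.000000
Periods per year m = 1; per-period yield y/m = 0.067000
Number of cashflows N = 5
Cashflows (t years, CF_t, discount factor 1/(1+y/m)^(m*t), PV):
  t = 1.0000: CF_t = 76.000000, DF = 0.937207, PV = 71.227741
  t = 2.0000: CF_t = 76.000000, DF = 0.878357, PV = 66.755147
  t = 3.0000: CF_t = 76.000000, DF = 0.823203, PV = 62.563399
  t = 4.0000: CF_t = 76.000000, DF = 0.771511, PV = 58.634863
  t = 5.0000: CF_t = 1076.000000, DF = 0.723066, PV = 778.018948
Price P = sum_t PV_t = 1037.200098
Macaulay numerator sum_t t * PV_t:
  t * PV_t at t = 1.0000: 71.227741
  t * PV_t at t = 2.0000: 133.510293
  t * PV_t at t = 3.0000: 187.690196
  t * PV_t at t = 4.0000: 234.539452
  t * PV_t at t = 5.0000: 3890.094742
Macaulay duration D = (sum_t t * PV_t) / P = 4517.062425 / 1037.200098 = 4.355054


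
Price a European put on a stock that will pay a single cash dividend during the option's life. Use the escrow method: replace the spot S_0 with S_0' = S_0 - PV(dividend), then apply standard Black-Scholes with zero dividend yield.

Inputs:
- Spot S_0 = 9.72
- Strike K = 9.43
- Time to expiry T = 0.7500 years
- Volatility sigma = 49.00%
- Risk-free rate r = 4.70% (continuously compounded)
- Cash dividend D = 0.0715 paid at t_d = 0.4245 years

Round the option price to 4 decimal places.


Answer: Price = 1.3169

Derivation:
PV(D) = D * exp(-r * t_d) = 0.0715 * 0.98024621 = 0.07008760
S_0' = S_0 - PV(D) = 9.7200 - 0.07008760 = 9.64991240
d1 = (ln(S_0'/K) + (r + sigma^2/2)*T) / (sigma*sqrt(T)) = 0.34956848
d2 = d1 - sigma*sqrt(T) = -0.07478397
exp(-rT) = 0.96536405
N(-d1) = 0.36333128; N(-d2) = 0.52980670
P = K * exp(-rT) * N(-d2) - S_0' * N(-d1) = 9.4300 * 0.96536405 * 0.52980670 - 9.64991240 * 0.36333128 = 1.3169


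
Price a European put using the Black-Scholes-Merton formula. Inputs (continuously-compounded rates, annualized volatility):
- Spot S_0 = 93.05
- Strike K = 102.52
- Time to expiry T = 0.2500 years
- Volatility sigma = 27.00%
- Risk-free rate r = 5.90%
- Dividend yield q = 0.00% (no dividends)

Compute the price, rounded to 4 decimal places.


d1 = (ln(S/K) + (r - q + 0.5*sigma^2) * T) / (sigma * sqrt(T)) = -0.54117347
d2 = d1 - sigma * sqrt(T) = -0.67617347
exp(-rT) = 0.98535825; exp(-qT) = 1.00000000
P = K * exp(-rT) * N(-d2) - S_0 * exp(-qT) * N(-d1)
N(-d1) = 0.70580599; N(-d2) = 0.75053474
P = 102.5200 * 0.98535825 * 0.75053474 - 93.0500 * 1.00000000 * 0.70580599 = 10.1430

Answer: Price = 10.1430


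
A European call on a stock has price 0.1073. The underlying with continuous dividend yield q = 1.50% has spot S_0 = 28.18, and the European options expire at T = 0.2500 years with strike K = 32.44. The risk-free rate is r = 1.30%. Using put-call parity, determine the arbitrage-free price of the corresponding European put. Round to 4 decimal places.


Put-call parity: C - P = S_0 * exp(-qT) - K * exp(-rT).
S_0 * exp(-qT) = 28.1800 * 0.99625702 = 28.07452289
K * exp(-rT) = 32.4400 * 0.99675528 = 32.33474114
P = C - S*exp(-qT) + K*exp(-rT)
P = 0.1073 - 28.07452289 + 32.33474114 = 4.3675

Answer: Put price = 4.3675


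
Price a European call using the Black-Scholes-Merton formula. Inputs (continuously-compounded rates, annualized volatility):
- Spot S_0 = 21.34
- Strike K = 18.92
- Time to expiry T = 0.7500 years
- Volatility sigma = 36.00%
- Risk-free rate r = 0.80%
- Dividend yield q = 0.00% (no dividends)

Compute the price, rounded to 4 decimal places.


d1 = (ln(S/K) + (r - q + 0.5*sigma^2) * T) / (sigma * sqrt(T)) = 0.56119627
d2 = d1 - sigma * sqrt(T) = 0.24942713
exp(-rT) = 0.99401796; exp(-qT) = 1.00000000
C = S_0 * exp(-qT) * N(d1) - K * exp(-rT) * N(d2)
N(d1) = 0.71266813; N(d2) = 0.59848480
C = 21.3400 * 1.00000000 * 0.71266813 - 18.9200 * 0.99401796 * 0.59848480 = 3.9527

Answer: Price = 3.9527


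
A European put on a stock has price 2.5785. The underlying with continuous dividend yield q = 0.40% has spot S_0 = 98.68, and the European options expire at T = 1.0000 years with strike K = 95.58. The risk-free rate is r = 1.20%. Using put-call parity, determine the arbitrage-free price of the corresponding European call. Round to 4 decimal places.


Put-call parity: C - P = S_0 * exp(-qT) - K * exp(-rT).
S_0 * exp(-qT) = 98.6800 * 0.99600799 = 98.28606839
K * exp(-rT) = 95.5800 * 0.98807171 = 94.43989432
C = P + S*exp(-qT) - K*exp(-rT)
C = 2.5785 + 98.28606839 - 94.43989432 = 6.4247

Answer: Call price = 6.4247


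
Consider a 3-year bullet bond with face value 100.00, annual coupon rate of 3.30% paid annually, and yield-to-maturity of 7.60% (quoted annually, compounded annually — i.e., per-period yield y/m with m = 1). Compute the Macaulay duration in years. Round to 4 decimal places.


Answer: Macaulay duration = 2.8989 years

Derivation:
Coupon per period c = face * coupon_rate / m = 3.300000
Periods per year m = 1; per-period yield y/m = 0.076000
Number of cashflows N = 3
Cashflows (t years, CF_t, discount factor 1/(1+y/m)^(m*t), PV):
  t = 1.0000: CF_t = 3.300000, DF = 0.929368, PV = 3.066914
  t = 2.0000: CF_t = 3.300000, DF = 0.863725, PV = 2.850292
  t = 3.0000: CF_t = 103.300000, DF = 0.802718, PV = 82.920805
Price P = sum_t PV_t = 88.838011
Macaulay numerator sum_t t * PV_t:
  t * PV_t at t = 1.0000: 3.066914
  t * PV_t at t = 2.0000: 5.700585
  t * PV_t at t = 3.0000: 248.762414
Macaulay duration D = (sum_t t * PV_t) / P = 257.529913 / 88.838011 = 2.898871


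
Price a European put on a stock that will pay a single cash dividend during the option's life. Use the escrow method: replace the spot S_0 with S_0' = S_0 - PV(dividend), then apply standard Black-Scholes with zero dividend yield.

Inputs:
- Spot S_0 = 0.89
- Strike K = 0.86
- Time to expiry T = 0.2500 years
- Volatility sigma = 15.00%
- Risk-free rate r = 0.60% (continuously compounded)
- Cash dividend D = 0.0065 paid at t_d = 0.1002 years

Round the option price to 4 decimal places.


Answer: Price = 0.0155

Derivation:
PV(D) = D * exp(-r * t_d) = 0.0065 * 0.99939898 = 0.00649609
S_0' = S_0 - PV(D) = 0.8900 - 0.00649609 = 0.88350391
d1 = (ln(S_0'/K) + (r + sigma^2/2)*T) / (sigma*sqrt(T)) = 0.41701099
d2 = d1 - sigma*sqrt(T) = 0.34201099
exp(-rT) = 0.99850112
N(-d1) = 0.33833518; N(-d2) = 0.36617131
P = K * exp(-rT) * N(-d2) - S_0' * N(-d1) = 0.8600 * 0.99850112 * 0.36617131 - 0.88350391 * 0.33833518 = 0.0155


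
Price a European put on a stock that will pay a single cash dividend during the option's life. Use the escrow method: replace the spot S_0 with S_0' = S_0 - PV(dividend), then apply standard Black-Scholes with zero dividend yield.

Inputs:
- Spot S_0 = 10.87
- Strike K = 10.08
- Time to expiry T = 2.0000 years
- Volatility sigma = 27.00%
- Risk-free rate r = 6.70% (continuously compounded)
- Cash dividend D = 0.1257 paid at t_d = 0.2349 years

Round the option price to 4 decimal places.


PV(D) = D * exp(-r * t_d) = 0.1257 * 0.98438490 = 0.12373718
S_0' = S_0 - PV(D) = 10.8700 - 0.12373718 = 10.74626282
d1 = (ln(S_0'/K) + (r + sigma^2/2)*T) / (sigma*sqrt(T)) = 0.70947634
d2 = d1 - sigma*sqrt(T) = 0.32763868
exp(-rT) = 0.87459006
N(-d1) = 0.23901446; N(-d2) = 0.37159244
P = K * exp(-rT) * N(-d2) - S_0' * N(-d1) = 10.0800 * 0.87459006 * 0.37159244 - 10.74626282 * 0.23901446 = 0.7074

Answer: Price = 0.7074


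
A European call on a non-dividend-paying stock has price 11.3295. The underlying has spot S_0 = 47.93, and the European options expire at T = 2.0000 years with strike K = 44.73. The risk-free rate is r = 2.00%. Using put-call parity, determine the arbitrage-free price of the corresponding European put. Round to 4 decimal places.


Put-call parity: C - P = S_0 * exp(-qT) - K * exp(-rT).
S_0 * exp(-qT) = 47.9300 * 1.00000000 = 47.93000000
K * exp(-rT) = 44.7300 * 0.96078944 = 42.97611161
P = C - S*exp(-qT) + K*exp(-rT)
P = 11.3295 - 47.93000000 + 42.97611161 = 6.3756

Answer: Put price = 6.3756


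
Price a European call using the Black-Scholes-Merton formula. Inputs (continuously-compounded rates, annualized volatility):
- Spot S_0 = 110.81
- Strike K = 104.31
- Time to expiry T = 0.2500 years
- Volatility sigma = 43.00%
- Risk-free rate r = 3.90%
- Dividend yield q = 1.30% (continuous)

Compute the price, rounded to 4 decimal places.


d1 = (ln(S/K) + (r - q + 0.5*sigma^2) * T) / (sigma * sqrt(T)) = 0.41889436
d2 = d1 - sigma * sqrt(T) = 0.20389436
exp(-rT) = 0.99029738; exp(-qT) = 0.99675528
C = S_0 * exp(-qT) * N(d1) - K * exp(-rT) * N(d2)
N(d1) = 0.66235333; N(d2) = 0.58078198
C = 110.8100 * 0.99675528 * 0.66235333 - 104.3100 * 0.99029738 * 0.58078198 = 13.1637

Answer: Price = 13.1637


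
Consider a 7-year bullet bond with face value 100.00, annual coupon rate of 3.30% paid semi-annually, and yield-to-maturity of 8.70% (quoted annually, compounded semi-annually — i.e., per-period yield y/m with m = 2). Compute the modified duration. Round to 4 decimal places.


Answer: Modified duration = 5.8949

Derivation:
Coupon per period c = face * coupon_rate / m = 1.650000
Periods per year m = 2; per-period yield y/m = 0.043500
Number of cashflows N = 14
Cashflows (t years, CF_t, discount factor 1/(1+y/m)^(m*t), PV):
  t = 0.5000: CF_t = 1.650000, DF = 0.958313, PV = 1.581217
  t = 1.0000: CF_t = 1.650000, DF = 0.918365, PV = 1.515301
  t = 1.5000: CF_t = 1.650000, DF = 0.880081, PV = 1.452134
  t = 2.0000: CF_t = 1.650000, DF = 0.843393, PV = 1.391599
  t = 2.5000: CF_t = 1.650000, DF = 0.808235, PV = 1.333588
  t = 3.0000: CF_t = 1.650000, DF = 0.774543, PV = 1.277995
  t = 3.5000: CF_t = 1.650000, DF = 0.742254, PV = 1.224720
  t = 4.0000: CF_t = 1.650000, DF = 0.711312, PV = 1.173665
  t = 4.5000: CF_t = 1.650000, DF = 0.681660, PV = 1.124739
  t = 5.0000: CF_t = 1.650000, DF = 0.653244, PV = 1.077853
  t = 5.5000: CF_t = 1.650000, DF = 0.626013, PV = 1.032921
  t = 6.0000: CF_t = 1.650000, DF = 0.599916, PV = 0.989862
  t = 6.5000: CF_t = 1.650000, DF = 0.574908, PV = 0.948598
  t = 7.0000: CF_t = 101.650000, DF = 0.550942, PV = 56.003225
Price P = sum_t PV_t = 72.127416
First compute Macaulay numerator sum_t t * PV_t:
  t * PV_t at t = 0.5000: 0.790609
  t * PV_t at t = 1.0000: 1.515301
  t * PV_t at t = 1.5000: 2.178200
  t * PV_t at t = 2.0000: 2.783198
  t * PV_t at t = 2.5000: 3.333970
  t * PV_t at t = 3.0000: 3.833986
  t * PV_t at t = 3.5000: 4.286520
  t * PV_t at t = 4.0000: 4.694662
  t * PV_t at t = 4.5000: 5.061327
  t * PV_t at t = 5.0000: 5.389263
  t * PV_t at t = 5.5000: 5.681064
  t * PV_t at t = 6.0000: 5.939170
  t * PV_t at t = 6.5000: 6.165885
  t * PV_t at t = 7.0000: 392.022574
Macaulay duration D = 443.675728 / 72.127416 = 6.151277
Modified duration = D / (1 + y/m) = 6.151277 / (1 + 0.043500) = 5.894851


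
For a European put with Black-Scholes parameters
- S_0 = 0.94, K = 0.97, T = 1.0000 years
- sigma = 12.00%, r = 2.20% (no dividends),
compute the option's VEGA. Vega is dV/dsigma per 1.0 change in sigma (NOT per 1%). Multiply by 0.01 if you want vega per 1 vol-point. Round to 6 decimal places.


Answer: Vega = 0.374942

Derivation:
d1 = -0.0184683019; d2 = -0.1384683019
phi(d1) = 0.3988742509; exp(-qT) = 1.0000000000; exp(-rT) = 0.9782402351
Vega = S * exp(-qT) * phi(d1) * sqrt(T) = 0.9400 * 1.0000000000 * 0.3988742509 * 1.0000000000 = 0.374942


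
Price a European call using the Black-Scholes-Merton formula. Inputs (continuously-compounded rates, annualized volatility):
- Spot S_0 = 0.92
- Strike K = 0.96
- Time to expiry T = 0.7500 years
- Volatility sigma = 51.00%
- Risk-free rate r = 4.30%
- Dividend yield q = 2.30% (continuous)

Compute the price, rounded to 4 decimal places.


d1 = (ln(S/K) + (r - q + 0.5*sigma^2) * T) / (sigma * sqrt(T)) = 0.15843824
d2 = d1 - sigma * sqrt(T) = -0.28323472
exp(-rT) = 0.96826449; exp(-qT) = 0.98289793
C = S_0 * exp(-qT) * N(d1) - K * exp(-rT) * N(d2)
N(d1) = 0.56294426; N(d2) = 0.38849846
C = 0.9200 * 0.98289793 * 0.56294426 - 0.9600 * 0.96826449 * 0.38849846 = 0.1479

Answer: Price = 0.1479


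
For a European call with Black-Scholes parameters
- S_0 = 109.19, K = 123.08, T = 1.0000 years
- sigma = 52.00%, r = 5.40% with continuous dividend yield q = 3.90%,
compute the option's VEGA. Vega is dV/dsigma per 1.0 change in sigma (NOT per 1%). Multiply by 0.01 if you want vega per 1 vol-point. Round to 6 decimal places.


Answer: Vega = 41.822559

Derivation:
d1 = 0.0585671799; d2 = -0.4614328201
phi(d1) = 0.3982586579; exp(-qT) = 0.9617507091; exp(-rT) = 0.9474321065
Vega = S * exp(-qT) * phi(d1) * sqrt(T) = 109.1900 * 0.9617507091 * 0.3982586579 * 1.0000000000 = 41.822559


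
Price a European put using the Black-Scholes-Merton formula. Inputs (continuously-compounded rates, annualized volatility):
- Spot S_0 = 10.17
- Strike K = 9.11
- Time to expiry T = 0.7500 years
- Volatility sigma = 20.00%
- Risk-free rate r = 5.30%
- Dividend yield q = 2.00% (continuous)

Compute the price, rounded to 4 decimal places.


Answer: Price = 0.2021

Derivation:
d1 = (ln(S/K) + (r - q + 0.5*sigma^2) * T) / (sigma * sqrt(T)) = 0.86498328
d2 = d1 - sigma * sqrt(T) = 0.69177820
exp(-rT) = 0.96102967; exp(-qT) = 0.98511194
P = K * exp(-rT) * N(-d2) - S_0 * exp(-qT) * N(-d1)
N(-d1) = 0.19352398; N(-d2) = 0.24453831
P = 9.1100 * 0.96102967 * 0.24453831 - 10.1700 * 0.98511194 * 0.19352398 = 0.2021


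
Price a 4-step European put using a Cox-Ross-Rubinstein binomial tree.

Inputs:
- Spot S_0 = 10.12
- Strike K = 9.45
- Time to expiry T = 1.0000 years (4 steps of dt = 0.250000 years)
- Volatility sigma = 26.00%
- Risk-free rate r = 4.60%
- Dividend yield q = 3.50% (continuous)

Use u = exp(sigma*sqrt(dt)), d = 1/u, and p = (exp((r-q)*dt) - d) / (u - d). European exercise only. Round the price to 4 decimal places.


Answer: Price = V(0,0) = 0.6709

Derivation:
dt = T/N = 0.250000
u = exp(sigma*sqrt(dt)) = 1.138828; d = 1/u = 0.878095
p = (exp((r-q)*dt) - d) / (u - d) = 0.478107
Discount per step: exp(-r*dt) = 0.988566
Stock lattice S(k, i) with i counting down-moves:
  k=0: S(0,0) = 10.1200
  k=1: S(1,0) = 11.5249; S(1,1) = 8.8863
  k=2: S(2,0) = 13.1249; S(2,1) = 10.1200; S(2,2) = 7.8030
  k=3: S(3,0) = 14.9470; S(3,1) = 11.5249; S(3,2) = 8.8863; S(3,3) = 6.8518
  k=4: S(4,0) = 17.0221; S(4,1) = 13.1249; S(4,2) = 10.1200; S(4,3) = 7.8030; S(4,4) = 6.0165
Terminal payoffs V(N, i) = max(K - S_T, 0):
  V(4,0) = 0.000000; V(4,1) = 0.000000; V(4,2) = 0.000000; V(4,3) = 1.646958; V(4,4) = 3.433452
Backward induction: V(k, i) = exp(-r*dt) * [p * V(k+1, i) + (1-p) * V(k+1, i+1)].
  V(3,0) = exp(-r*dt) * [p*0.000000 + (1-p)*0.000000] = 0.000000
  V(3,1) = exp(-r*dt) * [p*0.000000 + (1-p)*0.000000] = 0.000000
  V(3,2) = exp(-r*dt) * [p*0.000000 + (1-p)*1.646958] = 0.849707
  V(3,3) = exp(-r*dt) * [p*1.646958 + (1-p)*3.433452] = 2.549824
  V(2,0) = exp(-r*dt) * [p*0.000000 + (1-p)*0.000000] = 0.000000
  V(2,1) = exp(-r*dt) * [p*0.000000 + (1-p)*0.849707] = 0.438385
  V(2,2) = exp(-r*dt) * [p*0.849707 + (1-p)*2.549824] = 1.717125
  V(1,0) = exp(-r*dt) * [p*0.000000 + (1-p)*0.438385] = 0.226174
  V(1,1) = exp(-r*dt) * [p*0.438385 + (1-p)*1.717125] = 1.093107
  V(0,0) = exp(-r*dt) * [p*0.226174 + (1-p)*1.093107] = 0.670860


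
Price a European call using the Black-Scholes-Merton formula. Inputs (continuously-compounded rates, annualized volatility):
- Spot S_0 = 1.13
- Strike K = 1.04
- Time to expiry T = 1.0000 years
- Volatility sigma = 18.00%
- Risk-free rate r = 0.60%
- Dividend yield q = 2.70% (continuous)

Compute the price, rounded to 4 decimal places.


d1 = (ln(S/K) + (r - q + 0.5*sigma^2) * T) / (sigma * sqrt(T)) = 0.43442733
d2 = d1 - sigma * sqrt(T) = 0.25442733
exp(-rT) = 0.99401796; exp(-qT) = 0.97336124
C = S_0 * exp(-qT) * N(d1) - K * exp(-rT) * N(d2)
N(d1) = 0.66801092; N(d2) = 0.60041728
C = 1.1300 * 0.97336124 * 0.66801092 - 1.0400 * 0.99401796 * 0.60041728 = 0.1140

Answer: Price = 0.1140


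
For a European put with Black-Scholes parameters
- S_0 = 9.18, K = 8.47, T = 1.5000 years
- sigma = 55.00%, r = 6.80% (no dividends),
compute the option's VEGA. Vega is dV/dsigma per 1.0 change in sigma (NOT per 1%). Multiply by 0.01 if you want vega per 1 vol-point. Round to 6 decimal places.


d1 = 0.6077283456; d2 = -0.0658813337
phi(d1) = 0.3316731098; exp(-qT) = 1.0000000000; exp(-rT) = 0.9030295517
Vega = S * exp(-qT) * phi(d1) * sqrt(T) = 9.1800 * 1.0000000000 * 0.3316731098 * 1.2247448714 = 3.729053

Answer: Vega = 3.729053


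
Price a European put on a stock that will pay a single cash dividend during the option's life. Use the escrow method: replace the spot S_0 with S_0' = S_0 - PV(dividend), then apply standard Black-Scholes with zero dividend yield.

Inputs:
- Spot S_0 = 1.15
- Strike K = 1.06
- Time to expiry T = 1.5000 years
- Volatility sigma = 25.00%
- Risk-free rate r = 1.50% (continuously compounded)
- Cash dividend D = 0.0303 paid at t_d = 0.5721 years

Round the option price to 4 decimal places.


PV(D) = D * exp(-r * t_d) = 0.0303 * 0.99145522 = 0.03004109
S_0' = S_0 - PV(D) = 1.1500 - 0.03004109 = 1.11995891
d1 = (ln(S_0'/K) + (r + sigma^2/2)*T) / (sigma*sqrt(T)) = 0.40628245
d2 = d1 - sigma*sqrt(T) = 0.10009623
exp(-rT) = 0.97775124
N(-d1) = 0.34226754; N(-d2) = 0.46013396
P = K * exp(-rT) * N(-d2) - S_0' * N(-d1) = 1.0600 * 0.97775124 * 0.46013396 - 1.11995891 * 0.34226754 = 0.0936

Answer: Price = 0.0936
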